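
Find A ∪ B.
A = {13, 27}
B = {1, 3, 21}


A ∪ B = all elements in A or B (or both)
A = {13, 27}
B = {1, 3, 21}
A ∪ B = {1, 3, 13, 21, 27}

A ∪ B = {1, 3, 13, 21, 27}


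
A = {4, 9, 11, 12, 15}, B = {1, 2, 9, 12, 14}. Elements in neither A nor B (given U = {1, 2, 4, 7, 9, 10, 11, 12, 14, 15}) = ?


A = {4, 9, 11, 12, 15}
B = {1, 2, 9, 12, 14}
Region: in neither A nor B (given U = {1, 2, 4, 7, 9, 10, 11, 12, 14, 15})
Elements: {7, 10}

Elements in neither A nor B (given U = {1, 2, 4, 7, 9, 10, 11, 12, 14, 15}): {7, 10}


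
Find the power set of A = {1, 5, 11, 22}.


|A| = 4, so |P(A)| = 2^4 = 16
Enumerate subsets by cardinality (0 to 4):
∅, {1}, {5}, {11}, {22}, {1, 5}, {1, 11}, {1, 22}, {5, 11}, {5, 22}, {11, 22}, {1, 5, 11}, {1, 5, 22}, {1, 11, 22}, {5, 11, 22}, {1, 5, 11, 22}

P(A) has 16 subsets: ∅, {1}, {5}, {11}, {22}, {1, 5}, {1, 11}, {1, 22}, {5, 11}, {5, 22}, {11, 22}, {1, 5, 11}, {1, 5, 22}, {1, 11, 22}, {5, 11, 22}, {1, 5, 11, 22}


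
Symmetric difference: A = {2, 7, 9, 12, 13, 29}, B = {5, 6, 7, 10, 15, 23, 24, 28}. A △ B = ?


A △ B = (A \ B) ∪ (B \ A) = elements in exactly one of A or B
A \ B = {2, 9, 12, 13, 29}
B \ A = {5, 6, 10, 15, 23, 24, 28}
A △ B = {2, 5, 6, 9, 10, 12, 13, 15, 23, 24, 28, 29}

A △ B = {2, 5, 6, 9, 10, 12, 13, 15, 23, 24, 28, 29}


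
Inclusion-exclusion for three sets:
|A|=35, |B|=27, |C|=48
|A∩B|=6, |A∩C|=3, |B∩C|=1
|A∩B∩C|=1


|A∪B∪C| = |A|+|B|+|C| - |A∩B|-|A∩C|-|B∩C| + |A∩B∩C|
= 35+27+48 - 6-3-1 + 1
= 110 - 10 + 1
= 101

|A ∪ B ∪ C| = 101


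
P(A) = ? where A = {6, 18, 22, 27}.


|A| = 4, so |P(A)| = 2^4 = 16
Enumerate subsets by cardinality (0 to 4):
∅, {6}, {18}, {22}, {27}, {6, 18}, {6, 22}, {6, 27}, {18, 22}, {18, 27}, {22, 27}, {6, 18, 22}, {6, 18, 27}, {6, 22, 27}, {18, 22, 27}, {6, 18, 22, 27}

P(A) has 16 subsets: ∅, {6}, {18}, {22}, {27}, {6, 18}, {6, 22}, {6, 27}, {18, 22}, {18, 27}, {22, 27}, {6, 18, 22}, {6, 18, 27}, {6, 22, 27}, {18, 22, 27}, {6, 18, 22, 27}


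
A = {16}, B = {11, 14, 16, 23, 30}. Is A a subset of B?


A ⊆ B means every element of A is in B.
All elements of A are in B.
So A ⊆ B.

Yes, A ⊆ B


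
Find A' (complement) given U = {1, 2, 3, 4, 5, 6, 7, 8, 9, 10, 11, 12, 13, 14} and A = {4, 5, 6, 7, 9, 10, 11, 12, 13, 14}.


Aᶜ = U \ A = elements in U but not in A
U = {1, 2, 3, 4, 5, 6, 7, 8, 9, 10, 11, 12, 13, 14}
A = {4, 5, 6, 7, 9, 10, 11, 12, 13, 14}
Aᶜ = {1, 2, 3, 8}

Aᶜ = {1, 2, 3, 8}


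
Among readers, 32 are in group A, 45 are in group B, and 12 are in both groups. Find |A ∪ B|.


|A ∪ B| = |A| + |B| - |A ∩ B|
= 32 + 45 - 12
= 65

|A ∪ B| = 65


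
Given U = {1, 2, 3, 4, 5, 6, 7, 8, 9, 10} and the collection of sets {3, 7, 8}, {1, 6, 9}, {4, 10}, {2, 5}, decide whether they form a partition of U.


A partition requires: (1) non-empty parts, (2) pairwise disjoint, (3) union = U
Parts: {3, 7, 8}, {1, 6, 9}, {4, 10}, {2, 5}
Union of parts: {1, 2, 3, 4, 5, 6, 7, 8, 9, 10}
U = {1, 2, 3, 4, 5, 6, 7, 8, 9, 10}
All non-empty? True
Pairwise disjoint? True
Covers U? True

Yes, valid partition


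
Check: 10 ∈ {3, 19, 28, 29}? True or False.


A = {3, 19, 28, 29}
Checking if 10 is in A
10 is not in A → False

10 ∉ A


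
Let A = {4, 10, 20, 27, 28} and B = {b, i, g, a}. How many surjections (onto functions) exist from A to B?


n = |A| = 5, k = |B| = 4. Surjections via inclusion-exclusion:
S(n,k) = Σ(-1)^i × C(k,i) × (k-i)^n, i=0 to k
i=0: (-1)^0×C(4,0)×4^5 = 1024
i=1: (-1)^1×C(4,1)×3^5 = -972
i=2: (-1)^2×C(4,2)×2^5 = 192
i=3: (-1)^3×C(4,3)×1^5 = -4
i=4: (-1)^4×C(4,4)×0^5 = 0
Total = 240

Number of surjections = 240


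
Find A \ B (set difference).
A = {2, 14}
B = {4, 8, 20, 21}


A \ B = elements in A but not in B
A = {2, 14}
B = {4, 8, 20, 21}
Remove from A any elements in B
A \ B = {2, 14}

A \ B = {2, 14}


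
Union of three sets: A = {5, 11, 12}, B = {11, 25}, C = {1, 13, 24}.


A ∪ B = {5, 11, 12, 25}
(A ∪ B) ∪ C = {1, 5, 11, 12, 13, 24, 25}

A ∪ B ∪ C = {1, 5, 11, 12, 13, 24, 25}


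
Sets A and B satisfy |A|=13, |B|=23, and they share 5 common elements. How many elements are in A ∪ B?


|A ∪ B| = |A| + |B| - |A ∩ B|
= 13 + 23 - 5
= 31

|A ∪ B| = 31


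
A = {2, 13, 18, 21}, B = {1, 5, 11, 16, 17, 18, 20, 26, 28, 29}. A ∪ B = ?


A ∪ B = all elements in A or B (or both)
A = {2, 13, 18, 21}
B = {1, 5, 11, 16, 17, 18, 20, 26, 28, 29}
A ∪ B = {1, 2, 5, 11, 13, 16, 17, 18, 20, 21, 26, 28, 29}

A ∪ B = {1, 2, 5, 11, 13, 16, 17, 18, 20, 21, 26, 28, 29}


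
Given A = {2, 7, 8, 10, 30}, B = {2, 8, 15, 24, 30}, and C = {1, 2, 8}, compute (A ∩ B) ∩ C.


A ∩ B = {2, 8, 30}
(A ∩ B) ∩ C = {2, 8}

A ∩ B ∩ C = {2, 8}


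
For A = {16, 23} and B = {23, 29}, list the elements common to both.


A ∩ B = elements in both A and B
A = {16, 23}
B = {23, 29}
A ∩ B = {23}

A ∩ B = {23}


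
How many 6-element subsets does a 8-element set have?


C(n,k) = n! / (k!(n-k)!)
C(8,6) = 8! / (6!2!)
= 28

C(8,6) = 28


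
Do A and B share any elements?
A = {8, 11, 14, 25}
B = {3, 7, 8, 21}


Disjoint means A ∩ B = ∅.
A ∩ B = {8}
A ∩ B ≠ ∅, so A and B are NOT disjoint.

Yes — A and B share the element(s) of A ∩ B = {8}, so they are not disjoint


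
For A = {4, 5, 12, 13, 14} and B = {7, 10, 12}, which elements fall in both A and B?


A = {4, 5, 12, 13, 14}
B = {7, 10, 12}
Region: in both A and B
Elements: {12}

Elements in both A and B: {12}


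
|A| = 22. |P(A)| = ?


Number of subsets = 2^n
= 2^22
= 4194304

|P(A)| = 4194304


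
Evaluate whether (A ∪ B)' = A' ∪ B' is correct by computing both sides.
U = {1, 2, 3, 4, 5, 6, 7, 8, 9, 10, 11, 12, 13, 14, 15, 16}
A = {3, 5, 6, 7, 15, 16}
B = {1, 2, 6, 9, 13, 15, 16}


LHS: A ∪ B = {1, 2, 3, 5, 6, 7, 9, 13, 15, 16}
(A ∪ B)' = U \ (A ∪ B) = {4, 8, 10, 11, 12, 14}
A' = {1, 2, 4, 8, 9, 10, 11, 12, 13, 14}, B' = {3, 4, 5, 7, 8, 10, 11, 12, 14}
Claimed RHS: A' ∪ B' = {1, 2, 3, 4, 5, 7, 8, 9, 10, 11, 12, 13, 14}
Identity is INVALID: LHS = {4, 8, 10, 11, 12, 14} but the RHS claimed here equals {1, 2, 3, 4, 5, 7, 8, 9, 10, 11, 12, 13, 14}. The correct form is (A ∪ B)' = A' ∩ B'.

Identity is invalid: (A ∪ B)' = {4, 8, 10, 11, 12, 14} but A' ∪ B' = {1, 2, 3, 4, 5, 7, 8, 9, 10, 11, 12, 13, 14}. The correct De Morgan law is (A ∪ B)' = A' ∩ B'.


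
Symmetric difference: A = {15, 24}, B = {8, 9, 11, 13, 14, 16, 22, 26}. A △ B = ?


A △ B = (A \ B) ∪ (B \ A) = elements in exactly one of A or B
A \ B = {15, 24}
B \ A = {8, 9, 11, 13, 14, 16, 22, 26}
A △ B = {8, 9, 11, 13, 14, 15, 16, 22, 24, 26}

A △ B = {8, 9, 11, 13, 14, 15, 16, 22, 24, 26}


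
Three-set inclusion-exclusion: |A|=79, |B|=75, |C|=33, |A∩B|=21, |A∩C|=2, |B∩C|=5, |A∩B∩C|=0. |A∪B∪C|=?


|A∪B∪C| = |A|+|B|+|C| - |A∩B|-|A∩C|-|B∩C| + |A∩B∩C|
= 79+75+33 - 21-2-5 + 0
= 187 - 28 + 0
= 159

|A ∪ B ∪ C| = 159


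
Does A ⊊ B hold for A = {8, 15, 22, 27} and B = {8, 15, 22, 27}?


A ⊂ B requires: A ⊆ B AND A ≠ B.
A ⊆ B? Yes
A = B? Yes
A = B, so A is not a PROPER subset.

No, A is not a proper subset of B


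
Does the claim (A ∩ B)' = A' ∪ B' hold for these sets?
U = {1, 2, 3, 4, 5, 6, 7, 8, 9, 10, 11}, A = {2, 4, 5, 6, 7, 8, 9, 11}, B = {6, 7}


LHS: A ∩ B = {6, 7}
(A ∩ B)' = U \ (A ∩ B) = {1, 2, 3, 4, 5, 8, 9, 10, 11}
A' = {1, 3, 10}, B' = {1, 2, 3, 4, 5, 8, 9, 10, 11}
Claimed RHS: A' ∪ B' = {1, 2, 3, 4, 5, 8, 9, 10, 11}
Identity is VALID: LHS = RHS = {1, 2, 3, 4, 5, 8, 9, 10, 11} ✓

Identity is valid. (A ∩ B)' = A' ∪ B' = {1, 2, 3, 4, 5, 8, 9, 10, 11}


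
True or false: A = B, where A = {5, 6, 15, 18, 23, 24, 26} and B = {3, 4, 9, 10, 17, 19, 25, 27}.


Two sets are equal iff they have exactly the same elements.
A = {5, 6, 15, 18, 23, 24, 26}
B = {3, 4, 9, 10, 17, 19, 25, 27}
Differences: {3, 4, 5, 6, 9, 10, 15, 17, 18, 19, 23, 24, 25, 26, 27}
A ≠ B

No, A ≠ B


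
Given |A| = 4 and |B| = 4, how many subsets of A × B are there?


A relation from A to B is any subset of A × B.
|A × B| = 4 × 4 = 16
# relations = 2^|A × B| = 2^16 = 65536

Number of relations = 65536


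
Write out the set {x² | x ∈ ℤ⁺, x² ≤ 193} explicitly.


Checking each candidate:
Condition: positive perfect squares ≤ 193
Result = {1, 4, 9, 16, 25, 36, 49, 64, 81, 100, 121, 144, 169}

{1, 4, 9, 16, 25, 36, 49, 64, 81, 100, 121, 144, 169}


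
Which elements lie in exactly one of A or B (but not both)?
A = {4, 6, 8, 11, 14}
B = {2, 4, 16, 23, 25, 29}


A △ B = (A \ B) ∪ (B \ A) = elements in exactly one of A or B
A \ B = {6, 8, 11, 14}
B \ A = {2, 16, 23, 25, 29}
A △ B = {2, 6, 8, 11, 14, 16, 23, 25, 29}

A △ B = {2, 6, 8, 11, 14, 16, 23, 25, 29}


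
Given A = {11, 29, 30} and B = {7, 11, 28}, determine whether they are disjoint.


Disjoint means A ∩ B = ∅.
A ∩ B = {11}
A ∩ B ≠ ∅, so A and B are NOT disjoint.

No, A and B are not disjoint (A ∩ B = {11})


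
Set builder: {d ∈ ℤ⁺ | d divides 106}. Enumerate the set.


Checking each candidate:
Condition: positive divisors of 106
Result = {1, 2, 53, 106}

{1, 2, 53, 106}


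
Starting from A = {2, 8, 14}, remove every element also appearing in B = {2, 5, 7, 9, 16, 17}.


A \ B = elements in A but not in B
A = {2, 8, 14}
B = {2, 5, 7, 9, 16, 17}
Remove from A any elements in B
A \ B = {8, 14}

A \ B = {8, 14}


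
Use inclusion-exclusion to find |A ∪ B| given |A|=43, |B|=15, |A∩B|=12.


|A ∪ B| = |A| + |B| - |A ∩ B|
= 43 + 15 - 12
= 46

|A ∪ B| = 46


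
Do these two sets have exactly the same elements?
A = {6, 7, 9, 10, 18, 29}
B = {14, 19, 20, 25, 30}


Two sets are equal iff they have exactly the same elements.
A = {6, 7, 9, 10, 18, 29}
B = {14, 19, 20, 25, 30}
Differences: {6, 7, 9, 10, 14, 18, 19, 20, 25, 29, 30}
A ≠ B

No, A ≠ B


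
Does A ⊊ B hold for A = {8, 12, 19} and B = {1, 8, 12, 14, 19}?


A ⊂ B requires: A ⊆ B AND A ≠ B.
A ⊆ B? Yes
A = B? No
A ⊂ B: Yes (A is a proper subset of B)

Yes, A ⊂ B


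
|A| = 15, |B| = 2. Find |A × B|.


|A × B| = |A| × |B|
= 15 × 2
= 30

|A × B| = 30


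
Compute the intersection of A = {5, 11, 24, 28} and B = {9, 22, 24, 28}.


A ∩ B = elements in both A and B
A = {5, 11, 24, 28}
B = {9, 22, 24, 28}
A ∩ B = {24, 28}

A ∩ B = {24, 28}


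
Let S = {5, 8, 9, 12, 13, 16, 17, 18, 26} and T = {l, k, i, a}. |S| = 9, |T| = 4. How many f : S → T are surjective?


n = |S| = 9, k = |T| = 4. Surjections via inclusion-exclusion:
S(n,k) = Σ(-1)^i × C(k,i) × (k-i)^n, i=0 to k
i=0: (-1)^0×C(4,0)×4^9 = 262144
i=1: (-1)^1×C(4,1)×3^9 = -78732
i=2: (-1)^2×C(4,2)×2^9 = 3072
i=3: (-1)^3×C(4,3)×1^9 = -4
i=4: (-1)^4×C(4,4)×0^9 = 0
Total = 186480

Number of surjections = 186480


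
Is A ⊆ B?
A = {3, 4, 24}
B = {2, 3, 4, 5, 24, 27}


A ⊆ B means every element of A is in B.
All elements of A are in B.
So A ⊆ B.

Yes, A ⊆ B


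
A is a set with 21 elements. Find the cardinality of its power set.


Number of subsets = 2^n
= 2^21
= 2097152

|P(A)| = 2097152


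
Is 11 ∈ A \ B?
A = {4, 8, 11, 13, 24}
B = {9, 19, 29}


A = {4, 8, 11, 13, 24}, B = {9, 19, 29}
A \ B = elements in A but not in B
A \ B = {4, 8, 11, 13, 24}
Checking if 11 ∈ A \ B
11 is in A \ B → True

11 ∈ A \ B


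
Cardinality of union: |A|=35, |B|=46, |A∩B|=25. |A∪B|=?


|A ∪ B| = |A| + |B| - |A ∩ B|
= 35 + 46 - 25
= 56

|A ∪ B| = 56


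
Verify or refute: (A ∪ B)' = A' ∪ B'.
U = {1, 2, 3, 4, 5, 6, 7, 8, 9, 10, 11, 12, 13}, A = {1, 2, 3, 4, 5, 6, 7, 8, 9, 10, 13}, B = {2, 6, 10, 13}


LHS: A ∪ B = {1, 2, 3, 4, 5, 6, 7, 8, 9, 10, 13}
(A ∪ B)' = U \ (A ∪ B) = {11, 12}
A' = {11, 12}, B' = {1, 3, 4, 5, 7, 8, 9, 11, 12}
Claimed RHS: A' ∪ B' = {1, 3, 4, 5, 7, 8, 9, 11, 12}
Identity is INVALID: LHS = {11, 12} but the RHS claimed here equals {1, 3, 4, 5, 7, 8, 9, 11, 12}. The correct form is (A ∪ B)' = A' ∩ B'.

Identity is invalid: (A ∪ B)' = {11, 12} but A' ∪ B' = {1, 3, 4, 5, 7, 8, 9, 11, 12}. The correct De Morgan law is (A ∪ B)' = A' ∩ B'.


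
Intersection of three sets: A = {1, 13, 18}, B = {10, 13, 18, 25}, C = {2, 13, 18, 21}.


A ∩ B = {13, 18}
(A ∩ B) ∩ C = {13, 18}

A ∩ B ∩ C = {13, 18}


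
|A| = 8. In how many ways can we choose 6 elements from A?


C(n,k) = n! / (k!(n-k)!)
C(8,6) = 8! / (6!2!)
= 28

C(8,6) = 28


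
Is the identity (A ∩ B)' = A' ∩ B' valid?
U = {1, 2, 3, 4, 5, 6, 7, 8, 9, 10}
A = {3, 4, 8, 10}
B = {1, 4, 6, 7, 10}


LHS: A ∩ B = {4, 10}
(A ∩ B)' = U \ (A ∩ B) = {1, 2, 3, 5, 6, 7, 8, 9}
A' = {1, 2, 5, 6, 7, 9}, B' = {2, 3, 5, 8, 9}
Claimed RHS: A' ∩ B' = {2, 5, 9}
Identity is INVALID: LHS = {1, 2, 3, 5, 6, 7, 8, 9} but the RHS claimed here equals {2, 5, 9}. The correct form is (A ∩ B)' = A' ∪ B'.

Identity is invalid: (A ∩ B)' = {1, 2, 3, 5, 6, 7, 8, 9} but A' ∩ B' = {2, 5, 9}. The correct De Morgan law is (A ∩ B)' = A' ∪ B'.


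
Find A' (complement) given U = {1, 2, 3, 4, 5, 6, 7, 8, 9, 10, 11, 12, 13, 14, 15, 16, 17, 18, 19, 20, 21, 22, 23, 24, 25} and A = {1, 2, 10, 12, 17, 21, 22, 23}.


Aᶜ = U \ A = elements in U but not in A
U = {1, 2, 3, 4, 5, 6, 7, 8, 9, 10, 11, 12, 13, 14, 15, 16, 17, 18, 19, 20, 21, 22, 23, 24, 25}
A = {1, 2, 10, 12, 17, 21, 22, 23}
Aᶜ = {3, 4, 5, 6, 7, 8, 9, 11, 13, 14, 15, 16, 18, 19, 20, 24, 25}

Aᶜ = {3, 4, 5, 6, 7, 8, 9, 11, 13, 14, 15, 16, 18, 19, 20, 24, 25}


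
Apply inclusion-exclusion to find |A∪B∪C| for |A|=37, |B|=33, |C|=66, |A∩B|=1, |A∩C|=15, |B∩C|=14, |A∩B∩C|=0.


|A∪B∪C| = |A|+|B|+|C| - |A∩B|-|A∩C|-|B∩C| + |A∩B∩C|
= 37+33+66 - 1-15-14 + 0
= 136 - 30 + 0
= 106

|A ∪ B ∪ C| = 106


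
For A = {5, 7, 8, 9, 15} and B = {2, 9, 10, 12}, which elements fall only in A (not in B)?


A = {5, 7, 8, 9, 15}
B = {2, 9, 10, 12}
Region: only in A (not in B)
Elements: {5, 7, 8, 15}

Elements only in A (not in B): {5, 7, 8, 15}


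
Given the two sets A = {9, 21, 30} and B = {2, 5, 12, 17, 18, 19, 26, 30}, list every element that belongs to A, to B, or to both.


A ∪ B = all elements in A or B (or both)
A = {9, 21, 30}
B = {2, 5, 12, 17, 18, 19, 26, 30}
A ∪ B = {2, 5, 9, 12, 17, 18, 19, 21, 26, 30}

A ∪ B = {2, 5, 9, 12, 17, 18, 19, 21, 26, 30}


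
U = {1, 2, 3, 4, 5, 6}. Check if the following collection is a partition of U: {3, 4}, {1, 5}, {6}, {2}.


A partition requires: (1) non-empty parts, (2) pairwise disjoint, (3) union = U
Parts: {3, 4}, {1, 5}, {6}, {2}
Union of parts: {1, 2, 3, 4, 5, 6}
U = {1, 2, 3, 4, 5, 6}
All non-empty? True
Pairwise disjoint? True
Covers U? True

Yes, valid partition


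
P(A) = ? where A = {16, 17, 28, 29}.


|A| = 4, so |P(A)| = 2^4 = 16
Enumerate subsets by cardinality (0 to 4):
∅, {16}, {17}, {28}, {29}, {16, 17}, {16, 28}, {16, 29}, {17, 28}, {17, 29}, {28, 29}, {16, 17, 28}, {16, 17, 29}, {16, 28, 29}, {17, 28, 29}, {16, 17, 28, 29}

P(A) has 16 subsets: ∅, {16}, {17}, {28}, {29}, {16, 17}, {16, 28}, {16, 29}, {17, 28}, {17, 29}, {28, 29}, {16, 17, 28}, {16, 17, 29}, {16, 28, 29}, {17, 28, 29}, {16, 17, 28, 29}


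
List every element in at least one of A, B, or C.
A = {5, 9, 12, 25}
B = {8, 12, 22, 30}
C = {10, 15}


A ∪ B = {5, 8, 9, 12, 22, 25, 30}
(A ∪ B) ∪ C = {5, 8, 9, 10, 12, 15, 22, 25, 30}

A ∪ B ∪ C = {5, 8, 9, 10, 12, 15, 22, 25, 30}


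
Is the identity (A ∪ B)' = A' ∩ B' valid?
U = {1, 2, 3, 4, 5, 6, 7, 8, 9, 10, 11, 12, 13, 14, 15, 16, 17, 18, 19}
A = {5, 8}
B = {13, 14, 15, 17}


LHS: A ∪ B = {5, 8, 13, 14, 15, 17}
(A ∪ B)' = U \ (A ∪ B) = {1, 2, 3, 4, 6, 7, 9, 10, 11, 12, 16, 18, 19}
A' = {1, 2, 3, 4, 6, 7, 9, 10, 11, 12, 13, 14, 15, 16, 17, 18, 19}, B' = {1, 2, 3, 4, 5, 6, 7, 8, 9, 10, 11, 12, 16, 18, 19}
Claimed RHS: A' ∩ B' = {1, 2, 3, 4, 6, 7, 9, 10, 11, 12, 16, 18, 19}
Identity is VALID: LHS = RHS = {1, 2, 3, 4, 6, 7, 9, 10, 11, 12, 16, 18, 19} ✓

Identity is valid. (A ∪ B)' = A' ∩ B' = {1, 2, 3, 4, 6, 7, 9, 10, 11, 12, 16, 18, 19}


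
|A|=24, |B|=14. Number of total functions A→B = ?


Each of |A| = 24 inputs maps to any of |B| = 14 outputs.
# functions = |B|^|A| = 14^24
= 3214199700417740936751087616

Number of functions = 3214199700417740936751087616


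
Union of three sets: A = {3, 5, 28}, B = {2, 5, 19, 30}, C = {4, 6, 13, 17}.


A ∪ B = {2, 3, 5, 19, 28, 30}
(A ∪ B) ∪ C = {2, 3, 4, 5, 6, 13, 17, 19, 28, 30}

A ∪ B ∪ C = {2, 3, 4, 5, 6, 13, 17, 19, 28, 30}


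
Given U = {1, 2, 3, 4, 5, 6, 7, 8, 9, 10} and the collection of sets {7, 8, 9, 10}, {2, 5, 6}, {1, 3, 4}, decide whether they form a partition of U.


A partition requires: (1) non-empty parts, (2) pairwise disjoint, (3) union = U
Parts: {7, 8, 9, 10}, {2, 5, 6}, {1, 3, 4}
Union of parts: {1, 2, 3, 4, 5, 6, 7, 8, 9, 10}
U = {1, 2, 3, 4, 5, 6, 7, 8, 9, 10}
All non-empty? True
Pairwise disjoint? True
Covers U? True

Yes, valid partition


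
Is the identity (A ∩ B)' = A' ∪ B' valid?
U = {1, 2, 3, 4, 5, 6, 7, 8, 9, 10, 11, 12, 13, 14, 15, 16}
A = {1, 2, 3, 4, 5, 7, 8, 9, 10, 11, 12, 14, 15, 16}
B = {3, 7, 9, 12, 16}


LHS: A ∩ B = {3, 7, 9, 12, 16}
(A ∩ B)' = U \ (A ∩ B) = {1, 2, 4, 5, 6, 8, 10, 11, 13, 14, 15}
A' = {6, 13}, B' = {1, 2, 4, 5, 6, 8, 10, 11, 13, 14, 15}
Claimed RHS: A' ∪ B' = {1, 2, 4, 5, 6, 8, 10, 11, 13, 14, 15}
Identity is VALID: LHS = RHS = {1, 2, 4, 5, 6, 8, 10, 11, 13, 14, 15} ✓

Identity is valid. (A ∩ B)' = A' ∪ B' = {1, 2, 4, 5, 6, 8, 10, 11, 13, 14, 15}


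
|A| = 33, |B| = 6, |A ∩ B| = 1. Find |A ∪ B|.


|A ∪ B| = |A| + |B| - |A ∩ B|
= 33 + 6 - 1
= 38

|A ∪ B| = 38


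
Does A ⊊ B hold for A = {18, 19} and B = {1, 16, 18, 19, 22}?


A ⊂ B requires: A ⊆ B AND A ≠ B.
A ⊆ B? Yes
A = B? No
A ⊂ B: Yes (A is a proper subset of B)

Yes, A ⊂ B


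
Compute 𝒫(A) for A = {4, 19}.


|A| = 2, so |P(A)| = 2^2 = 4
Enumerate subsets by cardinality (0 to 2):
∅, {4}, {19}, {4, 19}

P(A) has 4 subsets: ∅, {4}, {19}, {4, 19}


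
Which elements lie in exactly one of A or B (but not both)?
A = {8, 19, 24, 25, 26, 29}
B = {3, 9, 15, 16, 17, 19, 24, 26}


A △ B = (A \ B) ∪ (B \ A) = elements in exactly one of A or B
A \ B = {8, 25, 29}
B \ A = {3, 9, 15, 16, 17}
A △ B = {3, 8, 9, 15, 16, 17, 25, 29}

A △ B = {3, 8, 9, 15, 16, 17, 25, 29}


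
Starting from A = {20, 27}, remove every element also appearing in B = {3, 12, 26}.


A \ B = elements in A but not in B
A = {20, 27}
B = {3, 12, 26}
Remove from A any elements in B
A \ B = {20, 27}

A \ B = {20, 27}


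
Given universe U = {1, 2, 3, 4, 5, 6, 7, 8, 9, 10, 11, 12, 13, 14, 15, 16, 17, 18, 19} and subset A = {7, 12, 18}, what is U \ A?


Aᶜ = U \ A = elements in U but not in A
U = {1, 2, 3, 4, 5, 6, 7, 8, 9, 10, 11, 12, 13, 14, 15, 16, 17, 18, 19}
A = {7, 12, 18}
Aᶜ = {1, 2, 3, 4, 5, 6, 8, 9, 10, 11, 13, 14, 15, 16, 17, 19}

Aᶜ = {1, 2, 3, 4, 5, 6, 8, 9, 10, 11, 13, 14, 15, 16, 17, 19}


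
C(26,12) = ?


C(n,k) = n! / (k!(n-k)!)
C(26,12) = 26! / (12!14!)
= 9657700

C(26,12) = 9657700


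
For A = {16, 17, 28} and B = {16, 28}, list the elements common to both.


A ∩ B = elements in both A and B
A = {16, 17, 28}
B = {16, 28}
A ∩ B = {16, 28}

A ∩ B = {16, 28}


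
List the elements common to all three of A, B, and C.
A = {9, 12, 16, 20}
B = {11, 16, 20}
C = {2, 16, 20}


A ∩ B = {16, 20}
(A ∩ B) ∩ C = {16, 20}

A ∩ B ∩ C = {16, 20}


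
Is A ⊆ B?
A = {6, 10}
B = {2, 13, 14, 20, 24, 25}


A ⊆ B means every element of A is in B.
Elements in A not in B: {6, 10}
So A ⊄ B.

No, A ⊄ B


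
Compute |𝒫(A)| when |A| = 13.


Number of subsets = 2^n
= 2^13
= 8192

|P(A)| = 8192


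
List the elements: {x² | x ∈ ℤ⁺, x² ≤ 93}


Checking each candidate:
Condition: positive perfect squares ≤ 93
Result = {1, 4, 9, 16, 25, 36, 49, 64, 81}

{1, 4, 9, 16, 25, 36, 49, 64, 81}


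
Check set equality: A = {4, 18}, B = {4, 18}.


Two sets are equal iff they have exactly the same elements.
A = {4, 18}
B = {4, 18}
Same elements → A = B

Yes, A = B


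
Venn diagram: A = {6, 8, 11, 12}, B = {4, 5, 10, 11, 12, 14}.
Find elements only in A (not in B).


A = {6, 8, 11, 12}
B = {4, 5, 10, 11, 12, 14}
Region: only in A (not in B)
Elements: {6, 8}

Elements only in A (not in B): {6, 8}


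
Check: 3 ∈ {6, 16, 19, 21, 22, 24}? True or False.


A = {6, 16, 19, 21, 22, 24}
Checking if 3 is in A
3 is not in A → False

3 ∉ A


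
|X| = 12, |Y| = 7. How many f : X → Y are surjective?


n = |X| = 12, k = |Y| = 7. Surjections via inclusion-exclusion:
S(n,k) = Σ(-1)^i × C(k,i) × (k-i)^n, i=0 to k
i=0: (-1)^0×C(7,0)×7^12 = 13841287201
i=1: (-1)^1×C(7,1)×6^12 = -15237476352
i=2: (-1)^2×C(7,2)×5^12 = 5126953125
i=3: (-1)^3×C(7,3)×4^12 = -587202560
i=4: (-1)^4×C(7,4)×3^12 = 18600435
i=5: (-1)^5×C(7,5)×2^12 = -86016
i=6: (-1)^6×C(7,6)×1^12 = 7
i=7: (-1)^7×C(7,7)×0^12 = 0
Total = 3162075840

Number of surjections = 3162075840


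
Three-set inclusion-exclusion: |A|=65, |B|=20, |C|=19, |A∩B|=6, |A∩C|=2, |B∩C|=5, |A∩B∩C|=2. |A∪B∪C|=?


|A∪B∪C| = |A|+|B|+|C| - |A∩B|-|A∩C|-|B∩C| + |A∩B∩C|
= 65+20+19 - 6-2-5 + 2
= 104 - 13 + 2
= 93

|A ∪ B ∪ C| = 93


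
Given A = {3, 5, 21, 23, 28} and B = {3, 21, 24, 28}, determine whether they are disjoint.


Disjoint means A ∩ B = ∅.
A ∩ B = {3, 21, 28}
A ∩ B ≠ ∅, so A and B are NOT disjoint.

No, A and B are not disjoint (A ∩ B = {3, 21, 28})


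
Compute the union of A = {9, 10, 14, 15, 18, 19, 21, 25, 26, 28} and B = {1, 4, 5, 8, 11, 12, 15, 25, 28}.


A ∪ B = all elements in A or B (or both)
A = {9, 10, 14, 15, 18, 19, 21, 25, 26, 28}
B = {1, 4, 5, 8, 11, 12, 15, 25, 28}
A ∪ B = {1, 4, 5, 8, 9, 10, 11, 12, 14, 15, 18, 19, 21, 25, 26, 28}

A ∪ B = {1, 4, 5, 8, 9, 10, 11, 12, 14, 15, 18, 19, 21, 25, 26, 28}


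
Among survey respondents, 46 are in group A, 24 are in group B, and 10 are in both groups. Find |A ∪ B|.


|A ∪ B| = |A| + |B| - |A ∩ B|
= 46 + 24 - 10
= 60

|A ∪ B| = 60


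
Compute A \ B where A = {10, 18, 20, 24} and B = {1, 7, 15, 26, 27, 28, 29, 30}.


A \ B = elements in A but not in B
A = {10, 18, 20, 24}
B = {1, 7, 15, 26, 27, 28, 29, 30}
Remove from A any elements in B
A \ B = {10, 18, 20, 24}

A \ B = {10, 18, 20, 24}


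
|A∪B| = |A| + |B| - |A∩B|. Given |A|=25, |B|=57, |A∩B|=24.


|A ∪ B| = |A| + |B| - |A ∩ B|
= 25 + 57 - 24
= 58

|A ∪ B| = 58


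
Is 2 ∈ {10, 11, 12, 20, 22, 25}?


A = {10, 11, 12, 20, 22, 25}
Checking if 2 is in A
2 is not in A → False

2 ∉ A


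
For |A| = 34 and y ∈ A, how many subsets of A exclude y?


Subsets of A avoiding y are subsets of A \ {y}, which has 33 elements.
Count = 2^(n-1) = 2^33
= 8589934592

Number of subsets avoiding y = 8589934592


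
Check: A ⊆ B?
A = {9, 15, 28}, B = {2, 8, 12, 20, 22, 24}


A ⊆ B means every element of A is in B.
Elements in A not in B: {9, 15, 28}
So A ⊄ B.

No, A ⊄ B


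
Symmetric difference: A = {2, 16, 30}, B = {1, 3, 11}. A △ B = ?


A △ B = (A \ B) ∪ (B \ A) = elements in exactly one of A or B
A \ B = {2, 16, 30}
B \ A = {1, 3, 11}
A △ B = {1, 2, 3, 11, 16, 30}

A △ B = {1, 2, 3, 11, 16, 30}


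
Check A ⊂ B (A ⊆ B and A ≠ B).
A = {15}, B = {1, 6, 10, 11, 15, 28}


A ⊂ B requires: A ⊆ B AND A ≠ B.
A ⊆ B? Yes
A = B? No
A ⊂ B: Yes (A is a proper subset of B)

Yes, A ⊂ B


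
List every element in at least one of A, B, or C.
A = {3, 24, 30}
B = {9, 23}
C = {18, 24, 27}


A ∪ B = {3, 9, 23, 24, 30}
(A ∪ B) ∪ C = {3, 9, 18, 23, 24, 27, 30}

A ∪ B ∪ C = {3, 9, 18, 23, 24, 27, 30}


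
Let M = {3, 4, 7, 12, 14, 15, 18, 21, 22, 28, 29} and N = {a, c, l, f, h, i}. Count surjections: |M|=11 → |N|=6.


n = |M| = 11, k = |N| = 6. Surjections via inclusion-exclusion:
S(n,k) = Σ(-1)^i × C(k,i) × (k-i)^n, i=0 to k
i=0: (-1)^0×C(6,0)×6^11 = 362797056
i=1: (-1)^1×C(6,1)×5^11 = -292968750
i=2: (-1)^2×C(6,2)×4^11 = 62914560
i=3: (-1)^3×C(6,3)×3^11 = -3542940
i=4: (-1)^4×C(6,4)×2^11 = 30720
i=5: (-1)^5×C(6,5)×1^11 = -6
i=6: (-1)^6×C(6,6)×0^11 = 0
Total = 129230640

Number of surjections = 129230640


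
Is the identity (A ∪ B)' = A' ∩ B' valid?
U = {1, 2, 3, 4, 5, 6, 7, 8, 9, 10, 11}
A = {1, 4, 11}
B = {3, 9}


LHS: A ∪ B = {1, 3, 4, 9, 11}
(A ∪ B)' = U \ (A ∪ B) = {2, 5, 6, 7, 8, 10}
A' = {2, 3, 5, 6, 7, 8, 9, 10}, B' = {1, 2, 4, 5, 6, 7, 8, 10, 11}
Claimed RHS: A' ∩ B' = {2, 5, 6, 7, 8, 10}
Identity is VALID: LHS = RHS = {2, 5, 6, 7, 8, 10} ✓

Identity is valid. (A ∪ B)' = A' ∩ B' = {2, 5, 6, 7, 8, 10}


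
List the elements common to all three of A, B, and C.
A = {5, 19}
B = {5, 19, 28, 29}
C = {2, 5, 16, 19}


A ∩ B = {5, 19}
(A ∩ B) ∩ C = {5, 19}

A ∩ B ∩ C = {5, 19}


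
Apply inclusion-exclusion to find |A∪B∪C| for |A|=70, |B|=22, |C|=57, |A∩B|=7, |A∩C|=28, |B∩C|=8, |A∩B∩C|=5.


|A∪B∪C| = |A|+|B|+|C| - |A∩B|-|A∩C|-|B∩C| + |A∩B∩C|
= 70+22+57 - 7-28-8 + 5
= 149 - 43 + 5
= 111

|A ∪ B ∪ C| = 111


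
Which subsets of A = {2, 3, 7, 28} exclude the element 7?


A subset of A that omits 7 is a subset of A \ {7}, so there are 2^(n-1) = 2^3 = 8 of them.
Subsets excluding 7: ∅, {2}, {3}, {28}, {2, 3}, {2, 28}, {3, 28}, {2, 3, 28}

Subsets excluding 7 (8 total): ∅, {2}, {3}, {28}, {2, 3}, {2, 28}, {3, 28}, {2, 3, 28}


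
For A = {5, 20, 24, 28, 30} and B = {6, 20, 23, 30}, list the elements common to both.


A ∩ B = elements in both A and B
A = {5, 20, 24, 28, 30}
B = {6, 20, 23, 30}
A ∩ B = {20, 30}

A ∩ B = {20, 30}


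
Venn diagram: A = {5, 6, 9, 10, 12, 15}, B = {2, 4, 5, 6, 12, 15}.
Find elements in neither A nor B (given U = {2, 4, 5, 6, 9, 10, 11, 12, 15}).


A = {5, 6, 9, 10, 12, 15}
B = {2, 4, 5, 6, 12, 15}
Region: in neither A nor B (given U = {2, 4, 5, 6, 9, 10, 11, 12, 15})
Elements: {11}

Elements in neither A nor B (given U = {2, 4, 5, 6, 9, 10, 11, 12, 15}): {11}


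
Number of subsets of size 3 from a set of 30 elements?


C(n,k) = n! / (k!(n-k)!)
C(30,3) = 30! / (3!27!)
= 4060

C(30,3) = 4060


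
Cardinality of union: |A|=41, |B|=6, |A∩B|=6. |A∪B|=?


|A ∪ B| = |A| + |B| - |A ∩ B|
= 41 + 6 - 6
= 41

|A ∪ B| = 41


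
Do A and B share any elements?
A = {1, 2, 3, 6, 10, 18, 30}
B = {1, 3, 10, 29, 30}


Disjoint means A ∩ B = ∅.
A ∩ B = {1, 3, 10, 30}
A ∩ B ≠ ∅, so A and B are NOT disjoint.

Yes — A and B share the element(s) of A ∩ B = {1, 3, 10, 30}, so they are not disjoint


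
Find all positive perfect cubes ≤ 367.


Checking each candidate:
Condition: positive perfect cubes ≤ 367
Result = {1, 8, 27, 64, 125, 216, 343}

{1, 8, 27, 64, 125, 216, 343}


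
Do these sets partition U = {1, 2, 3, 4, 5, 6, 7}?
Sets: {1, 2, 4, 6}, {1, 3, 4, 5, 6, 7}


A partition requires: (1) non-empty parts, (2) pairwise disjoint, (3) union = U
Parts: {1, 2, 4, 6}, {1, 3, 4, 5, 6, 7}
Union of parts: {1, 2, 3, 4, 5, 6, 7}
U = {1, 2, 3, 4, 5, 6, 7}
All non-empty? True
Pairwise disjoint? False
Covers U? True

No, not a valid partition


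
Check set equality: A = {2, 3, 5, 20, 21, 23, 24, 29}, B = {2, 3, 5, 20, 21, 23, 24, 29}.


Two sets are equal iff they have exactly the same elements.
A = {2, 3, 5, 20, 21, 23, 24, 29}
B = {2, 3, 5, 20, 21, 23, 24, 29}
Same elements → A = B

Yes, A = B


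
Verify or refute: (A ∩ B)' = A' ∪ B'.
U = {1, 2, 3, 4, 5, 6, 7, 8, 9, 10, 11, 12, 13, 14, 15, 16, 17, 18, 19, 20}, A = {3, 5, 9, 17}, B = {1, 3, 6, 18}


LHS: A ∩ B = {3}
(A ∩ B)' = U \ (A ∩ B) = {1, 2, 4, 5, 6, 7, 8, 9, 10, 11, 12, 13, 14, 15, 16, 17, 18, 19, 20}
A' = {1, 2, 4, 6, 7, 8, 10, 11, 12, 13, 14, 15, 16, 18, 19, 20}, B' = {2, 4, 5, 7, 8, 9, 10, 11, 12, 13, 14, 15, 16, 17, 19, 20}
Claimed RHS: A' ∪ B' = {1, 2, 4, 5, 6, 7, 8, 9, 10, 11, 12, 13, 14, 15, 16, 17, 18, 19, 20}
Identity is VALID: LHS = RHS = {1, 2, 4, 5, 6, 7, 8, 9, 10, 11, 12, 13, 14, 15, 16, 17, 18, 19, 20} ✓

Identity is valid. (A ∩ B)' = A' ∪ B' = {1, 2, 4, 5, 6, 7, 8, 9, 10, 11, 12, 13, 14, 15, 16, 17, 18, 19, 20}


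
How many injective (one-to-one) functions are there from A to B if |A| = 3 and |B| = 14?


An injection sends each of |A| = 3 inputs to a distinct output in B.
# injections = |B|·(|B|-1)·…·(|B|-|A|+1) = 14! / (14 - 3)!
= 14 × 13 × 12
= 2184

Number of injections = 2184


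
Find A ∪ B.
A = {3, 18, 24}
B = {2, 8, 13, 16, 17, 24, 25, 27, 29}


A ∪ B = all elements in A or B (or both)
A = {3, 18, 24}
B = {2, 8, 13, 16, 17, 24, 25, 27, 29}
A ∪ B = {2, 3, 8, 13, 16, 17, 18, 24, 25, 27, 29}

A ∪ B = {2, 3, 8, 13, 16, 17, 18, 24, 25, 27, 29}


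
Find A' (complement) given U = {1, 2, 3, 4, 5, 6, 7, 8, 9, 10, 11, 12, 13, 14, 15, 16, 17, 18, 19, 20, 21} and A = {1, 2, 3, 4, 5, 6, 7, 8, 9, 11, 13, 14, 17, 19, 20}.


Aᶜ = U \ A = elements in U but not in A
U = {1, 2, 3, 4, 5, 6, 7, 8, 9, 10, 11, 12, 13, 14, 15, 16, 17, 18, 19, 20, 21}
A = {1, 2, 3, 4, 5, 6, 7, 8, 9, 11, 13, 14, 17, 19, 20}
Aᶜ = {10, 12, 15, 16, 18, 21}

Aᶜ = {10, 12, 15, 16, 18, 21}


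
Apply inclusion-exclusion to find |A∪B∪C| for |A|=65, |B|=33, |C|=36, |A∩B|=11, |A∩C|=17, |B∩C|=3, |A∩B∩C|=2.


|A∪B∪C| = |A|+|B|+|C| - |A∩B|-|A∩C|-|B∩C| + |A∩B∩C|
= 65+33+36 - 11-17-3 + 2
= 134 - 31 + 2
= 105

|A ∪ B ∪ C| = 105


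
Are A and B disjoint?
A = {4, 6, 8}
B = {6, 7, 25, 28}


Disjoint means A ∩ B = ∅.
A ∩ B = {6}
A ∩ B ≠ ∅, so A and B are NOT disjoint.

No, A and B are not disjoint (A ∩ B = {6})


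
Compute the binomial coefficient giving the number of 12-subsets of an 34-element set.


C(n,k) = n! / (k!(n-k)!)
C(34,12) = 34! / (12!22!)
= 548354040

C(34,12) = 548354040


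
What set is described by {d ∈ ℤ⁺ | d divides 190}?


Checking each candidate:
Condition: positive divisors of 190
Result = {1, 2, 5, 10, 19, 38, 95, 190}

{1, 2, 5, 10, 19, 38, 95, 190}


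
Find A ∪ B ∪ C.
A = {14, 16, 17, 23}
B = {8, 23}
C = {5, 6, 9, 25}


A ∪ B = {8, 14, 16, 17, 23}
(A ∪ B) ∪ C = {5, 6, 8, 9, 14, 16, 17, 23, 25}

A ∪ B ∪ C = {5, 6, 8, 9, 14, 16, 17, 23, 25}


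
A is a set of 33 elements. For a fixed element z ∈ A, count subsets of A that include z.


Subsets of A containing z correspond to subsets of A \ {z}, which has 32 elements.
Count = 2^(n-1) = 2^32
= 4294967296

Number of subsets containing z = 4294967296


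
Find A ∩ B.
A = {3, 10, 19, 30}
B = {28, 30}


A ∩ B = elements in both A and B
A = {3, 10, 19, 30}
B = {28, 30}
A ∩ B = {30}

A ∩ B = {30}


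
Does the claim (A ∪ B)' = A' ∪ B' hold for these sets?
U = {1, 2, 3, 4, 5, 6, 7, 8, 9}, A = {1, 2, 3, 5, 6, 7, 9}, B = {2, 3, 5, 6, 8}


LHS: A ∪ B = {1, 2, 3, 5, 6, 7, 8, 9}
(A ∪ B)' = U \ (A ∪ B) = {4}
A' = {4, 8}, B' = {1, 4, 7, 9}
Claimed RHS: A' ∪ B' = {1, 4, 7, 8, 9}
Identity is INVALID: LHS = {4} but the RHS claimed here equals {1, 4, 7, 8, 9}. The correct form is (A ∪ B)' = A' ∩ B'.

Identity is invalid: (A ∪ B)' = {4} but A' ∪ B' = {1, 4, 7, 8, 9}. The correct De Morgan law is (A ∪ B)' = A' ∩ B'.


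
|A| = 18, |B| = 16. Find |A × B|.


|A × B| = |A| × |B|
= 18 × 16
= 288

|A × B| = 288


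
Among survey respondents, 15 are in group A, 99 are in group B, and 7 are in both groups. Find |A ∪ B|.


|A ∪ B| = |A| + |B| - |A ∩ B|
= 15 + 99 - 7
= 107

|A ∪ B| = 107


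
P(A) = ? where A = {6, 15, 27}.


|A| = 3, so |P(A)| = 2^3 = 8
Enumerate subsets by cardinality (0 to 3):
∅, {6}, {15}, {27}, {6, 15}, {6, 27}, {15, 27}, {6, 15, 27}

P(A) has 8 subsets: ∅, {6}, {15}, {27}, {6, 15}, {6, 27}, {15, 27}, {6, 15, 27}


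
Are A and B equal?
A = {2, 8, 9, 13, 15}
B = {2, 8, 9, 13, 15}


Two sets are equal iff they have exactly the same elements.
A = {2, 8, 9, 13, 15}
B = {2, 8, 9, 13, 15}
Same elements → A = B

Yes, A = B


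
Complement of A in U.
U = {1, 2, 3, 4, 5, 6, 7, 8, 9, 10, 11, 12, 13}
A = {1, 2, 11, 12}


Aᶜ = U \ A = elements in U but not in A
U = {1, 2, 3, 4, 5, 6, 7, 8, 9, 10, 11, 12, 13}
A = {1, 2, 11, 12}
Aᶜ = {3, 4, 5, 6, 7, 8, 9, 10, 13}

Aᶜ = {3, 4, 5, 6, 7, 8, 9, 10, 13}


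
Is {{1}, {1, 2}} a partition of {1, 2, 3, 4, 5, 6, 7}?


A partition requires: (1) non-empty parts, (2) pairwise disjoint, (3) union = U
Parts: {1}, {1, 2}
Union of parts: {1, 2}
U = {1, 2, 3, 4, 5, 6, 7}
All non-empty? True
Pairwise disjoint? False
Covers U? False

No, not a valid partition


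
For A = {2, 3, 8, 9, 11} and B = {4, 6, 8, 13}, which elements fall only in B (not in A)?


A = {2, 3, 8, 9, 11}
B = {4, 6, 8, 13}
Region: only in B (not in A)
Elements: {4, 6, 13}

Elements only in B (not in A): {4, 6, 13}


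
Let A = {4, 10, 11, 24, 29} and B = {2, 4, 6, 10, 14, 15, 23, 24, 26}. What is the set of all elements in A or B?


A ∪ B = all elements in A or B (or both)
A = {4, 10, 11, 24, 29}
B = {2, 4, 6, 10, 14, 15, 23, 24, 26}
A ∪ B = {2, 4, 6, 10, 11, 14, 15, 23, 24, 26, 29}

A ∪ B = {2, 4, 6, 10, 11, 14, 15, 23, 24, 26, 29}


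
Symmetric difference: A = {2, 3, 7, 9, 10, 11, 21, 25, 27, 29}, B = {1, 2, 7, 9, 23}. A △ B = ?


A △ B = (A \ B) ∪ (B \ A) = elements in exactly one of A or B
A \ B = {3, 10, 11, 21, 25, 27, 29}
B \ A = {1, 23}
A △ B = {1, 3, 10, 11, 21, 23, 25, 27, 29}

A △ B = {1, 3, 10, 11, 21, 23, 25, 27, 29}


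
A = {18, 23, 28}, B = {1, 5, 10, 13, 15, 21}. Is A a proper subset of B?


A ⊂ B requires: A ⊆ B AND A ≠ B.
A ⊆ B? No
A ⊄ B, so A is not a proper subset.

No, A is not a proper subset of B


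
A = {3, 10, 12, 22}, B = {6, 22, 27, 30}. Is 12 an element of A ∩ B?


A = {3, 10, 12, 22}, B = {6, 22, 27, 30}
A ∩ B = elements in both A and B
A ∩ B = {22}
Checking if 12 ∈ A ∩ B
12 is not in A ∩ B → False

12 ∉ A ∩ B


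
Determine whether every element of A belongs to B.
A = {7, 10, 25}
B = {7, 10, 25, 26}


A ⊆ B means every element of A is in B.
All elements of A are in B.
So A ⊆ B.

Yes, A ⊆ B


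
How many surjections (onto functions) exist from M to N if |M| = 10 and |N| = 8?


n = |M| = 10, k = |N| = 8. Surjections via inclusion-exclusion:
S(n,k) = Σ(-1)^i × C(k,i) × (k-i)^n, i=0 to k
i=0: (-1)^0×C(8,0)×8^10 = 1073741824
i=1: (-1)^1×C(8,1)×7^10 = -2259801992
i=2: (-1)^2×C(8,2)×6^10 = 1693052928
i=3: (-1)^3×C(8,3)×5^10 = -546875000
i=4: (-1)^4×C(8,4)×4^10 = 73400320
i=5: (-1)^5×C(8,5)×3^10 = -3306744
i=6: (-1)^6×C(8,6)×2^10 = 28672
i=7: (-1)^7×C(8,7)×1^10 = -8
i=8: (-1)^8×C(8,8)×0^10 = 0
Total = 30240000

Number of surjections = 30240000


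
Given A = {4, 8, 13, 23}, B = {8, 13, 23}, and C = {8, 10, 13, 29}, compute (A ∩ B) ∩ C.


A ∩ B = {8, 13, 23}
(A ∩ B) ∩ C = {8, 13}

A ∩ B ∩ C = {8, 13}


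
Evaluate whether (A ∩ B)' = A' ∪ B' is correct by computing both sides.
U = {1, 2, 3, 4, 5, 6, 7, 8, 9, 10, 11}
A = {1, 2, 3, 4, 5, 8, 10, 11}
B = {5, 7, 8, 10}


LHS: A ∩ B = {5, 8, 10}
(A ∩ B)' = U \ (A ∩ B) = {1, 2, 3, 4, 6, 7, 9, 11}
A' = {6, 7, 9}, B' = {1, 2, 3, 4, 6, 9, 11}
Claimed RHS: A' ∪ B' = {1, 2, 3, 4, 6, 7, 9, 11}
Identity is VALID: LHS = RHS = {1, 2, 3, 4, 6, 7, 9, 11} ✓

Identity is valid. (A ∩ B)' = A' ∪ B' = {1, 2, 3, 4, 6, 7, 9, 11}


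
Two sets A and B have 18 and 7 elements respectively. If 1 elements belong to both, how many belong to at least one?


|A ∪ B| = |A| + |B| - |A ∩ B|
= 18 + 7 - 1
= 24

|A ∪ B| = 24


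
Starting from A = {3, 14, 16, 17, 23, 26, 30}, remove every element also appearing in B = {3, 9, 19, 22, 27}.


A \ B = elements in A but not in B
A = {3, 14, 16, 17, 23, 26, 30}
B = {3, 9, 19, 22, 27}
Remove from A any elements in B
A \ B = {14, 16, 17, 23, 26, 30}

A \ B = {14, 16, 17, 23, 26, 30}


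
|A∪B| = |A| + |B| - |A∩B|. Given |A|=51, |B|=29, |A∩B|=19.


|A ∪ B| = |A| + |B| - |A ∩ B|
= 51 + 29 - 19
= 61

|A ∪ B| = 61


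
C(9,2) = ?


C(n,k) = n! / (k!(n-k)!)
C(9,2) = 9! / (2!7!)
= 36

C(9,2) = 36


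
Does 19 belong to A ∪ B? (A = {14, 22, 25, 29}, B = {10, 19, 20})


A = {14, 22, 25, 29}, B = {10, 19, 20}
A ∪ B = all elements in A or B
A ∪ B = {10, 14, 19, 20, 22, 25, 29}
Checking if 19 ∈ A ∪ B
19 is in A ∪ B → True

19 ∈ A ∪ B


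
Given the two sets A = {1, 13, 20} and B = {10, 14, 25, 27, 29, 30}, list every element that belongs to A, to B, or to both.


A ∪ B = all elements in A or B (or both)
A = {1, 13, 20}
B = {10, 14, 25, 27, 29, 30}
A ∪ B = {1, 10, 13, 14, 20, 25, 27, 29, 30}

A ∪ B = {1, 10, 13, 14, 20, 25, 27, 29, 30}


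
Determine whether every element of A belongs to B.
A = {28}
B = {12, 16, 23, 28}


A ⊆ B means every element of A is in B.
All elements of A are in B.
So A ⊆ B.

Yes, A ⊆ B


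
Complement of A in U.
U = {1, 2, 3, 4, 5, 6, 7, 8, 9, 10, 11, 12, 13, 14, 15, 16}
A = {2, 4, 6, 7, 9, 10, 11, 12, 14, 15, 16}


Aᶜ = U \ A = elements in U but not in A
U = {1, 2, 3, 4, 5, 6, 7, 8, 9, 10, 11, 12, 13, 14, 15, 16}
A = {2, 4, 6, 7, 9, 10, 11, 12, 14, 15, 16}
Aᶜ = {1, 3, 5, 8, 13}

Aᶜ = {1, 3, 5, 8, 13}


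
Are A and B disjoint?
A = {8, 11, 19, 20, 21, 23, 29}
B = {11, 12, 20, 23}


Disjoint means A ∩ B = ∅.
A ∩ B = {11, 20, 23}
A ∩ B ≠ ∅, so A and B are NOT disjoint.

No, A and B are not disjoint (A ∩ B = {11, 20, 23})


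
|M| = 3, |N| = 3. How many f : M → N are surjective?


n = |M| = 3, k = |N| = 3. Surjections via inclusion-exclusion:
S(n,k) = Σ(-1)^i × C(k,i) × (k-i)^n, i=0 to k
i=0: (-1)^0×C(3,0)×3^3 = 27
i=1: (-1)^1×C(3,1)×2^3 = -24
i=2: (-1)^2×C(3,2)×1^3 = 3
i=3: (-1)^3×C(3,3)×0^3 = 0
Total = 6

Number of surjections = 6


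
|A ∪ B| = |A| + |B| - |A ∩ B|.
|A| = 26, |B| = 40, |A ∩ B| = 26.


|A ∪ B| = |A| + |B| - |A ∩ B|
= 26 + 40 - 26
= 40

|A ∪ B| = 40


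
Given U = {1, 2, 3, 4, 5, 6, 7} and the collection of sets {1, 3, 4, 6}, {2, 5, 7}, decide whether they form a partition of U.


A partition requires: (1) non-empty parts, (2) pairwise disjoint, (3) union = U
Parts: {1, 3, 4, 6}, {2, 5, 7}
Union of parts: {1, 2, 3, 4, 5, 6, 7}
U = {1, 2, 3, 4, 5, 6, 7}
All non-empty? True
Pairwise disjoint? True
Covers U? True

Yes, valid partition


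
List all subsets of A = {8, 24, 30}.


|A| = 3, so |P(A)| = 2^3 = 8
Enumerate subsets by cardinality (0 to 3):
∅, {8}, {24}, {30}, {8, 24}, {8, 30}, {24, 30}, {8, 24, 30}

P(A) has 8 subsets: ∅, {8}, {24}, {30}, {8, 24}, {8, 30}, {24, 30}, {8, 24, 30}


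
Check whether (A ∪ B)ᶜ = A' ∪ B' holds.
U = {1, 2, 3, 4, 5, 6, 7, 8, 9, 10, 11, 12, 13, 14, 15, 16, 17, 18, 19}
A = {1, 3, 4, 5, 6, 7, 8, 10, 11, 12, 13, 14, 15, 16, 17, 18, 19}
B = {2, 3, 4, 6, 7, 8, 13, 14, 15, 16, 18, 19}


LHS: A ∪ B = {1, 2, 3, 4, 5, 6, 7, 8, 10, 11, 12, 13, 14, 15, 16, 17, 18, 19}
(A ∪ B)' = U \ (A ∪ B) = {9}
A' = {2, 9}, B' = {1, 5, 9, 10, 11, 12, 17}
Claimed RHS: A' ∪ B' = {1, 2, 5, 9, 10, 11, 12, 17}
Identity is INVALID: LHS = {9} but the RHS claimed here equals {1, 2, 5, 9, 10, 11, 12, 17}. The correct form is (A ∪ B)' = A' ∩ B'.

Identity is invalid: (A ∪ B)' = {9} but A' ∪ B' = {1, 2, 5, 9, 10, 11, 12, 17}. The correct De Morgan law is (A ∪ B)' = A' ∩ B'.


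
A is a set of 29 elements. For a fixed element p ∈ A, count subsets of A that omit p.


Subsets of A avoiding p are subsets of A \ {p}, which has 28 elements.
Count = 2^(n-1) = 2^28
= 268435456

Number of subsets avoiding p = 268435456


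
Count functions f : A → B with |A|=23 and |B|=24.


Each of |A| = 23 inputs maps to any of |B| = 24 outputs.
# functions = |B|^|A| = 24^23
= 55572324035428505185378394701824

Number of functions = 55572324035428505185378394701824
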